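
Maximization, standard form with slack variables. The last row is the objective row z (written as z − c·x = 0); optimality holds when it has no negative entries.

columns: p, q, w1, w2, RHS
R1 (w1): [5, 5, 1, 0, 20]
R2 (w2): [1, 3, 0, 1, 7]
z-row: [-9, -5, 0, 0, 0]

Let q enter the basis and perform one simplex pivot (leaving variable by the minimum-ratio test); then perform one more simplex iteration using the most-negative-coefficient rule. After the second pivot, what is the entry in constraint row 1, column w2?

-1/2

Ratio test on column q — row 1: 20/5 = 4; row 2: 7/3 = 7/3. Minimum is 7/3 at row 2 (w2 leaves); pivot element 3.
Divide row 2 by 3; eliminate column q from the other rows.
Second iteration: most negative z-row entry is -22/3 in column p, so p enters.
Ratio test on column p — row 1: (25/3)/(10/3) = 5/2; row 2: (7/3)/(1/3) = 7. Minimum is 5/2 at row 1 (w1 leaves); pivot element 10/3.
Divide row 1 by 10/3; eliminate column p from the other rows.
After both pivots, the entry at constraint row 1, column w2 is -1/2.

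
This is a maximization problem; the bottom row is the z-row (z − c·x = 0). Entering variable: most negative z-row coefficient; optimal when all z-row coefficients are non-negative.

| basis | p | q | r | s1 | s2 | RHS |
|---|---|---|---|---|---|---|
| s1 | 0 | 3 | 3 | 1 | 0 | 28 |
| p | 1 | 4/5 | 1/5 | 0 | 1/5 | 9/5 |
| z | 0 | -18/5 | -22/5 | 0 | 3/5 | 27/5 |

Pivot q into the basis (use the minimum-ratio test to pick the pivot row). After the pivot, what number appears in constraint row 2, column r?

Ratio test on column q — row 1: 28/3 = 28/3; row 2: (9/5)/(4/5) = 9/4. Minimum is 9/4 at row 2 (p leaves); pivot element 4/5.
Divide row 2 by 4/5; eliminate column q from the other rows.
In the new row 2, the r entry is the old entry divided by the pivot: (1/5)/(4/5) = 1/4.

1/4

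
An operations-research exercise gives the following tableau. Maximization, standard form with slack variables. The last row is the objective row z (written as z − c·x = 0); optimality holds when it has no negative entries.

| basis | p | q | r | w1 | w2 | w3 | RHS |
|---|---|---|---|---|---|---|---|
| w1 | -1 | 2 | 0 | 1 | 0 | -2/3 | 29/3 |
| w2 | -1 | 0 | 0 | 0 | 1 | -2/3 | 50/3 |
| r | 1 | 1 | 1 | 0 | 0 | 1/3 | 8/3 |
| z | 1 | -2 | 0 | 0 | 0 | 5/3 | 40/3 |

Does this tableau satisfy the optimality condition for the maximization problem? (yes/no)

no

The z-row has a negative entry -2 in column q, so it is not optimal.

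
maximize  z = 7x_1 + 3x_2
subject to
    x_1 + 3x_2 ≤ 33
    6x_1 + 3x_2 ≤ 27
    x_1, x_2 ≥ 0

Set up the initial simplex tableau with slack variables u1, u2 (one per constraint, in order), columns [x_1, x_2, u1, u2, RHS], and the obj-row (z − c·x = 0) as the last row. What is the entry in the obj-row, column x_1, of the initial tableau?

The obj-row carries the negated objective coefficients: the x_1 entry is -7.

-7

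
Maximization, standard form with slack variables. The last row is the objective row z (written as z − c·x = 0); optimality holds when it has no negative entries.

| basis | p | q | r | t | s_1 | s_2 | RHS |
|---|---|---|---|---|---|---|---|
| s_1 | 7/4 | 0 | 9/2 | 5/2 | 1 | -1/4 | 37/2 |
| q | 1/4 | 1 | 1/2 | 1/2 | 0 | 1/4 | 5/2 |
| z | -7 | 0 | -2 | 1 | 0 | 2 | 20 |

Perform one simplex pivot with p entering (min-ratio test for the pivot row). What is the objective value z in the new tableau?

Ratio test on column p — row 1: (37/2)/(7/4) = 74/7; row 2: (5/2)/(1/4) = 10. Minimum is 10 at row 2 (q leaves); pivot element 1/4.
Pivot on row 2; the z-row RHS becomes 20 − (-7)·10 = 90.

90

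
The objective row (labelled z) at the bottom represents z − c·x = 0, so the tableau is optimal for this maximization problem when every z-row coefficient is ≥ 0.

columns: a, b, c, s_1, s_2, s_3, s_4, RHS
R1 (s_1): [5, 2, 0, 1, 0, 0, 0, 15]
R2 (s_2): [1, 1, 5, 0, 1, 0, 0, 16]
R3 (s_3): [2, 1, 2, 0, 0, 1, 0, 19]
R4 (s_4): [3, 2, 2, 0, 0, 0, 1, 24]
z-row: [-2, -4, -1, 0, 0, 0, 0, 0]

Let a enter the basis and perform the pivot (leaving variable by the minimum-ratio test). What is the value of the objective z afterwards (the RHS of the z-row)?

6

Ratio test on column a — row 1: 15/5 = 3; row 2: 16/1 = 16; row 3: 19/2 = 19/2; row 4: 24/3 = 8. Minimum is 3 at row 1 (s_1 leaves); pivot element 5.
Pivot on row 1; the z-row RHS becomes 0 − (-2)·3 = 6.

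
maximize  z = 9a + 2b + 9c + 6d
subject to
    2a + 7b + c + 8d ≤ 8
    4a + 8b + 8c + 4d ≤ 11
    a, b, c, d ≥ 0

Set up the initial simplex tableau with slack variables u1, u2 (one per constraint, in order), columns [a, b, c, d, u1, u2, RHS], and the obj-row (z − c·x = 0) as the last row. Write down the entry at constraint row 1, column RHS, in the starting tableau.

8

The RHS of constraint 1 is b_1 = 8.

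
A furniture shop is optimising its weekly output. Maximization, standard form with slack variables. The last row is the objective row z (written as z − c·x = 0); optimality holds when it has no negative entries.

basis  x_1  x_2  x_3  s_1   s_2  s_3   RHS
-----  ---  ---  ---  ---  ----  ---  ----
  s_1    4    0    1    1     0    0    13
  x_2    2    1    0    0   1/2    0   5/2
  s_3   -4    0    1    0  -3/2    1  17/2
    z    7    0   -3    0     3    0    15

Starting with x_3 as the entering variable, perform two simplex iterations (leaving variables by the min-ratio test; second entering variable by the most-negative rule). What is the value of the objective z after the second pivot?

693/16

Ratio test on column x_3 — row 1: 13/1 = 13; row 2: entry 0 ≤ 0; row 3: (17/2)/1 = 17/2. Minimum is 17/2 at row 3 (s_3 leaves); pivot element 1.
Pivot on row 3; the z-row RHS becomes 15 − (-3)·(17/2) = 81/2.
Next entering variable (most negative z-row entry -5): x_1.
Ratio test on column x_1 — row 1: (9/2)/8 = 9/16; row 2: (5/2)/2 = 5/4; row 3: entry -4 ≤ 0. Minimum is 9/16 at row 1 (s_1 leaves); pivot element 8.
After the second pivot the z-row RHS is 81/2 − (-5)·(9/16) = 693/16.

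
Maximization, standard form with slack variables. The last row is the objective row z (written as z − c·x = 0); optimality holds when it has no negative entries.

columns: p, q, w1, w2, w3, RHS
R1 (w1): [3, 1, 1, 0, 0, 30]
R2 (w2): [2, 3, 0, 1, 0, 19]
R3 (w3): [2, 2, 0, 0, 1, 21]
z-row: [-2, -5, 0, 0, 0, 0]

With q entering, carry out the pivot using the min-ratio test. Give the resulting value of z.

Ratio test on column q — row 1: 30/1 = 30; row 2: 19/3 = 19/3; row 3: 21/2 = 21/2. Minimum is 19/3 at row 2 (w2 leaves); pivot element 3.
Pivot on row 2; the z-row RHS becomes 0 − (-5)·(19/3) = 95/3.

95/3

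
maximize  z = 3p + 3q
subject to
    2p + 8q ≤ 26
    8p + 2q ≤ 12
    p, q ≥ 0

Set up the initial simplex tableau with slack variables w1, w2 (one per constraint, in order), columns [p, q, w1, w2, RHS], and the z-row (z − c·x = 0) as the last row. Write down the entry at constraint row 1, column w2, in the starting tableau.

0

Slack w2 belongs to constraint 2; its column is the unit vector e_2, so the entry in row 1 is 0.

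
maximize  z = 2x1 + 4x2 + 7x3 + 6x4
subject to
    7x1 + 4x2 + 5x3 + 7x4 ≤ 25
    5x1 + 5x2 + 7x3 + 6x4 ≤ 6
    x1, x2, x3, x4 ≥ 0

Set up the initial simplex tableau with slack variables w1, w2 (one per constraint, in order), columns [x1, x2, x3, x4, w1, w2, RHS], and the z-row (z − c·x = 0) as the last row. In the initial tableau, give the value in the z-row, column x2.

The z-row carries the negated objective coefficients: the x2 entry is -4.

-4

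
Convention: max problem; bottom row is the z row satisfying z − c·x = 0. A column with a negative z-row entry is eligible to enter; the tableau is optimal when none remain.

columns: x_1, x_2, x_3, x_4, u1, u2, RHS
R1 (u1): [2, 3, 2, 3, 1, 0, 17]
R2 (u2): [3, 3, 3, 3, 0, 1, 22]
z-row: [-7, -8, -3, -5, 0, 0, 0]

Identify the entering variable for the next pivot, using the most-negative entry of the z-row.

Negative z-row entries: x_1: -7, x_2: -8, x_3: -3, x_4: -5.
The most negative is -8 in column x_2, so x_2 enters.

x_2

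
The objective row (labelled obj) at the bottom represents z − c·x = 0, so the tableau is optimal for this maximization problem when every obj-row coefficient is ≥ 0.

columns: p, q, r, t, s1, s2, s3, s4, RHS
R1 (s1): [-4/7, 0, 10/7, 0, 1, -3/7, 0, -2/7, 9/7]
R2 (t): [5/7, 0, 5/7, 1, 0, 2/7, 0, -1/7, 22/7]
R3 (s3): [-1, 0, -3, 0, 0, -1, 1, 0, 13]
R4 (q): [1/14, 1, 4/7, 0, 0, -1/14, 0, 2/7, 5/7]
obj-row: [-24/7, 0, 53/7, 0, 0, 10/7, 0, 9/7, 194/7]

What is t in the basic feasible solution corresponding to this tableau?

22/7

t is basic (row 2); its value is the RHS of that row, 22/7.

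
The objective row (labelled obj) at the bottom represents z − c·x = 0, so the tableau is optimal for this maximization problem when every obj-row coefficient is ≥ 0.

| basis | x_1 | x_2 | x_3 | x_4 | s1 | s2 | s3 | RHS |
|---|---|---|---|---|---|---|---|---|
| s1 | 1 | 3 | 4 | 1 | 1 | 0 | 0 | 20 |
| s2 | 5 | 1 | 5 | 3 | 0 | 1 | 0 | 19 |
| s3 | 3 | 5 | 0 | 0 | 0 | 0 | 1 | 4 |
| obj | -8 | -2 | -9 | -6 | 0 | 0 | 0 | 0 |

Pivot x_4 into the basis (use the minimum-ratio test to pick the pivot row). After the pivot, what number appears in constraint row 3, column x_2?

Ratio test on column x_4 — row 1: 20/1 = 20; row 2: 19/3 = 19/3; row 3: entry 0 ≤ 0. Minimum is 19/3 at row 2 (s2 leaves); pivot element 3.
Divide row 2 by 3; eliminate column x_4 from the other rows.
Row 3 update in column x_2: 5 − 0·(1/3) = 5.

5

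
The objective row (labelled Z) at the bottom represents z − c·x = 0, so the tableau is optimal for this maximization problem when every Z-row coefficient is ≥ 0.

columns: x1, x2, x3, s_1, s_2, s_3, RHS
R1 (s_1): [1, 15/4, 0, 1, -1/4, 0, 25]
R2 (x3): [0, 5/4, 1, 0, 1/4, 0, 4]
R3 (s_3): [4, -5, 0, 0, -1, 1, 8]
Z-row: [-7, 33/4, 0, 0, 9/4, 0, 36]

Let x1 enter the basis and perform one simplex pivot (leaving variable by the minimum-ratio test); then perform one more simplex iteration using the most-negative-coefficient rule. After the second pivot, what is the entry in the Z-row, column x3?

2/5

Ratio test on column x1 — row 1: 25/1 = 25; row 2: entry 0 ≤ 0; row 3: 8/4 = 2. Minimum is 2 at row 3 (s_3 leaves); pivot element 4.
Divide row 3 by 4; eliminate column x1 from the other rows.
Second iteration: most negative Z-row entry is -1/2 in column x2, so x2 enters.
Ratio test on column x2 — row 1: 23/5 = 23/5; row 2: 4/(5/4) = 16/5; row 3: entry -5/4 ≤ 0. Minimum is 16/5 at row 2 (x3 leaves); pivot element 5/4.
Divide row 2 by 5/4; eliminate column x2 from the other rows.
After both pivots, the entry at the Z-row, column x3 is 2/5.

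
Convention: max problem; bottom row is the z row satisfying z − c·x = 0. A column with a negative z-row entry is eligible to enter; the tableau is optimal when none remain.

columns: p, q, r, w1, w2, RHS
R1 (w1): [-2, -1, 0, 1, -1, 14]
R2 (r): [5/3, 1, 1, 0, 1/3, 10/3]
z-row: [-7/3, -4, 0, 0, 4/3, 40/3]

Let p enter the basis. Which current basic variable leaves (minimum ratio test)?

r

Column p entries and ratios — w1: -2 ≤ 0, skip; r: (10/3)/(5/3) = 2.
Smallest ratio is 2 in the row of r, so r leaves.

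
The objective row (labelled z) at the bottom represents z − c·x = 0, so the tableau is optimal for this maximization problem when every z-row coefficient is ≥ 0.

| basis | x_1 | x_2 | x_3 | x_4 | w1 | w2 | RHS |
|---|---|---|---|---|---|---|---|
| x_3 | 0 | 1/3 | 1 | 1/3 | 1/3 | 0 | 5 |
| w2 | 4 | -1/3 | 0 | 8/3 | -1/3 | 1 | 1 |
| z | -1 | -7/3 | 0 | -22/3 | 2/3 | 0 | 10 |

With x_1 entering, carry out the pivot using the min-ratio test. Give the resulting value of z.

41/4

Ratio test on column x_1 — row 1: entry 0 ≤ 0; row 2: 1/4 = 1/4. Minimum is 1/4 at row 2 (w2 leaves); pivot element 4.
Pivot on row 2; the z-row RHS becomes 10 − (-1)·(1/4) = 41/4.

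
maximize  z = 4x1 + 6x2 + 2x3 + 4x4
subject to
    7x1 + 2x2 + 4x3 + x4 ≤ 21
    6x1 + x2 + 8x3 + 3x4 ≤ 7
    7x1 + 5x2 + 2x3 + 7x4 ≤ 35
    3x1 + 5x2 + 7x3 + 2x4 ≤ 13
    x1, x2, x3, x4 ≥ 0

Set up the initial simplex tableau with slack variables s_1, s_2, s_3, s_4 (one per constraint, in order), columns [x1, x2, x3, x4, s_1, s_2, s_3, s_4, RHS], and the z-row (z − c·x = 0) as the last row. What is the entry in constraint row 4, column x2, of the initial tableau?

5

Constraint 4 has coefficient 5 on x2.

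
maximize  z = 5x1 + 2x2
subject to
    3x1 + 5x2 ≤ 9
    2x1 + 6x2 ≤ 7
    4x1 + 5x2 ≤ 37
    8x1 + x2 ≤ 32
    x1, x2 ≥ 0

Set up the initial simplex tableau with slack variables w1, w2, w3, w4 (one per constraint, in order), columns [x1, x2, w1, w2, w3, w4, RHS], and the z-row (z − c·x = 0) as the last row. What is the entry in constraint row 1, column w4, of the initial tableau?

Slack w4 belongs to constraint 4; its column is the unit vector e_4, so the entry in row 1 is 0.

0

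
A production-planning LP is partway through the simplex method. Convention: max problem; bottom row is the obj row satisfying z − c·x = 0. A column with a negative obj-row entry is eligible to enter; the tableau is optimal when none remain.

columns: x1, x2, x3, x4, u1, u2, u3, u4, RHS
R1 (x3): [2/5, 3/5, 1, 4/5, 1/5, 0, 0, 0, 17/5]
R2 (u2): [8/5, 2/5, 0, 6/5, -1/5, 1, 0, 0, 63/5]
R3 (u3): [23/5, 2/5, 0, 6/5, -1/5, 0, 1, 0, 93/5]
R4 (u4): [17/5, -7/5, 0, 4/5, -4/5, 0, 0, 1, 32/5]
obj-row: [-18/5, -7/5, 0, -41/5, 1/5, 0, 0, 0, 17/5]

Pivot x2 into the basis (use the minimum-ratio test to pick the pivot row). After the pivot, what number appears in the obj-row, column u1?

Ratio test on column x2 — row 1: (17/5)/(3/5) = 17/3; row 2: (63/5)/(2/5) = 63/2; row 3: (93/5)/(2/5) = 93/2; row 4: entry -7/5 ≤ 0. Minimum is 17/3 at row 1 (x3 leaves); pivot element 3/5.
Divide row 1 by 3/5; eliminate column x2 from the other rows.
obj-row update in column u1: 1/5 − (-7/5)·(1/3) = 2/3.

2/3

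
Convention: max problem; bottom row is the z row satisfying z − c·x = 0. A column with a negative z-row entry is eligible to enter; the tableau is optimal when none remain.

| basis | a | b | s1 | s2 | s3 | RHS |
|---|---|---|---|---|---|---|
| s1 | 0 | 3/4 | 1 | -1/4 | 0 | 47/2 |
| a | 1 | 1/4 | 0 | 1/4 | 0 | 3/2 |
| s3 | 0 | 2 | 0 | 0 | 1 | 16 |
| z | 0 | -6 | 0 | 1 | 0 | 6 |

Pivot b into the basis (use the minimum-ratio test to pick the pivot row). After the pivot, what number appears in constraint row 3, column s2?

-2

Ratio test on column b — row 1: (47/2)/(3/4) = 94/3; row 2: (3/2)/(1/4) = 6; row 3: 16/2 = 8. Minimum is 6 at row 2 (a leaves); pivot element 1/4.
Divide row 2 by 1/4; eliminate column b from the other rows.
Row 3 update in column s2: 0 − 2·1 = -2.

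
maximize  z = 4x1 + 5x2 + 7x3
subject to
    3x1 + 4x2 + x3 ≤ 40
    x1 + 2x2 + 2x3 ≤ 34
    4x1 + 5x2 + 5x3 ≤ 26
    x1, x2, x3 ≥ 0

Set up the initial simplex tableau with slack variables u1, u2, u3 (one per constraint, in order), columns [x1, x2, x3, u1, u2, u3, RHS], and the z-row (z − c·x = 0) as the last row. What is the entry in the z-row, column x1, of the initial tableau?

-4

The z-row carries the negated objective coefficients: the x1 entry is -4.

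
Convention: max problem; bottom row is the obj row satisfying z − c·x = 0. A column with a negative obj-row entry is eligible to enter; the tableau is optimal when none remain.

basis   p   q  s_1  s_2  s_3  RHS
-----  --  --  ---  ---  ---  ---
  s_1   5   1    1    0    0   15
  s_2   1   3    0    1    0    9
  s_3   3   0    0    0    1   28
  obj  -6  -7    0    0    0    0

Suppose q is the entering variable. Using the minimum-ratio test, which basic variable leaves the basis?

s_2

Column q entries and ratios — s_1: 15/1 = 15; s_2: 9/3 = 3; s_3: 0 ≤ 0, skip.
Smallest ratio is 3 in the row of s_2, so s_2 leaves.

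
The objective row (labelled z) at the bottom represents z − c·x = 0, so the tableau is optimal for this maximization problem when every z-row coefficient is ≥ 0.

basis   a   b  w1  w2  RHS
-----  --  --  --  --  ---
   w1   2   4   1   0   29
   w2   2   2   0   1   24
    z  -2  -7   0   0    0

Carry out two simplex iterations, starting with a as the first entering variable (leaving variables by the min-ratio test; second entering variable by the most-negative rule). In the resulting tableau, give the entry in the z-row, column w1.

5/2

Ratio test on column a — row 1: 29/2 = 29/2; row 2: 24/2 = 12. Minimum is 12 at row 2 (w2 leaves); pivot element 2.
Divide row 2 by 2; eliminate column a from the other rows.
Second iteration: most negative z-row entry is -5 in column b, so b enters.
Ratio test on column b — row 1: 5/2 = 5/2; row 2: 12/1 = 12. Minimum is 5/2 at row 1 (w1 leaves); pivot element 2.
Divide row 1 by 2; eliminate column b from the other rows.
After both pivots, the entry at the z-row, column w1 is 5/2.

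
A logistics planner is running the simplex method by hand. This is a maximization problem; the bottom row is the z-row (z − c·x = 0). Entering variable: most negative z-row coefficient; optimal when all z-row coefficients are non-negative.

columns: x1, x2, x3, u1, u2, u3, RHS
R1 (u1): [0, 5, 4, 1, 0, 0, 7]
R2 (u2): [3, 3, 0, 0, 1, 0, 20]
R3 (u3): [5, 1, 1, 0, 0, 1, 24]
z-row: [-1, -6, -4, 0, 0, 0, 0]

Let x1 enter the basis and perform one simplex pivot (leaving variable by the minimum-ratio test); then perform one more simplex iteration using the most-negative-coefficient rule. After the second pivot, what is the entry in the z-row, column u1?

Ratio test on column x1 — row 1: entry 0 ≤ 0; row 2: 20/3 = 20/3; row 3: 24/5 = 24/5. Minimum is 24/5 at row 3 (u3 leaves); pivot element 5.
Divide row 3 by 5; eliminate column x1 from the other rows.
Second iteration: most negative z-row entry is -29/5 in column x2, so x2 enters.
Ratio test on column x2 — row 1: 7/5 = 7/5; row 2: (28/5)/(12/5) = 7/3; row 3: (24/5)/(1/5) = 24. Minimum is 7/5 at row 1 (u1 leaves); pivot element 5.
Divide row 1 by 5; eliminate column x2 from the other rows.
After both pivots, the entry at the z-row, column u1 is 29/25.

29/25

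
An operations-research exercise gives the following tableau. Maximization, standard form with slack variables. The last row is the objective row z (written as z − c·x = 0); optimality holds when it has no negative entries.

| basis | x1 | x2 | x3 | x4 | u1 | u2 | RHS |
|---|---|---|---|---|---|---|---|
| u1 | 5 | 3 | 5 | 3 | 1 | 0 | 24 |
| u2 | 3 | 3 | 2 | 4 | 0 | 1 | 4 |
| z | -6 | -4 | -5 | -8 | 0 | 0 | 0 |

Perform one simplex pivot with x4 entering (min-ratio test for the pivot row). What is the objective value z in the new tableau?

Ratio test on column x4 — row 1: 24/3 = 8; row 2: 4/4 = 1. Minimum is 1 at row 2 (u2 leaves); pivot element 4.
Pivot on row 2; the z-row RHS becomes 0 − (-8)·1 = 8.

8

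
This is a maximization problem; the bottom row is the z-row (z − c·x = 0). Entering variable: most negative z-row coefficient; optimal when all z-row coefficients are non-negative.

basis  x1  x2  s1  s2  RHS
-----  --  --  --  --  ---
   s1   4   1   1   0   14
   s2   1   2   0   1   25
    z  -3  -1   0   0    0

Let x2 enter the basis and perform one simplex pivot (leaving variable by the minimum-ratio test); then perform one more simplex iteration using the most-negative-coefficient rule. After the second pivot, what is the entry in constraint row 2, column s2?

Ratio test on column x2 — row 1: 14/1 = 14; row 2: 25/2 = 25/2. Minimum is 25/2 at row 2 (s2 leaves); pivot element 2.
Divide row 2 by 2; eliminate column x2 from the other rows.
Second iteration: most negative z-row entry is -5/2 in column x1, so x1 enters.
Ratio test on column x1 — row 1: (3/2)/(7/2) = 3/7; row 2: (25/2)/(1/2) = 25. Minimum is 3/7 at row 1 (s1 leaves); pivot element 7/2.
Divide row 1 by 7/2; eliminate column x1 from the other rows.
After both pivots, the entry at constraint row 2, column s2 is 4/7.

4/7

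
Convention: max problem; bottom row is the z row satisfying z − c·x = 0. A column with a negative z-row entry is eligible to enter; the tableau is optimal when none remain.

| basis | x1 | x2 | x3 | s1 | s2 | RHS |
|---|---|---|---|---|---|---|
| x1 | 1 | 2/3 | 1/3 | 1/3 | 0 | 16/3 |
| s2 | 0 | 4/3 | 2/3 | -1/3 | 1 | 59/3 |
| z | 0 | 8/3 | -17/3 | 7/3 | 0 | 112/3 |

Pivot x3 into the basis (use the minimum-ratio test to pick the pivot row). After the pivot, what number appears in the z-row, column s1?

Ratio test on column x3 — row 1: (16/3)/(1/3) = 16; row 2: (59/3)/(2/3) = 59/2. Minimum is 16 at row 1 (x1 leaves); pivot element 1/3.
Divide row 1 by 1/3; eliminate column x3 from the other rows.
z-row update in column s1: 7/3 − (-17/3)·1 = 8.

8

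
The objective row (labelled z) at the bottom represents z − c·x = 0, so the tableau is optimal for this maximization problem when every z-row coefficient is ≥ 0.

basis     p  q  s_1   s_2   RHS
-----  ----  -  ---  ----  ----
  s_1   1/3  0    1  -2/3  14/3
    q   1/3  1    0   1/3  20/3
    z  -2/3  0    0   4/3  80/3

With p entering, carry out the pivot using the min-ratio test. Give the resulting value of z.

36

Ratio test on column p — row 1: (14/3)/(1/3) = 14; row 2: (20/3)/(1/3) = 20. Minimum is 14 at row 1 (s_1 leaves); pivot element 1/3.
Pivot on row 1; the z-row RHS becomes 80/3 − (-2/3)·14 = 36.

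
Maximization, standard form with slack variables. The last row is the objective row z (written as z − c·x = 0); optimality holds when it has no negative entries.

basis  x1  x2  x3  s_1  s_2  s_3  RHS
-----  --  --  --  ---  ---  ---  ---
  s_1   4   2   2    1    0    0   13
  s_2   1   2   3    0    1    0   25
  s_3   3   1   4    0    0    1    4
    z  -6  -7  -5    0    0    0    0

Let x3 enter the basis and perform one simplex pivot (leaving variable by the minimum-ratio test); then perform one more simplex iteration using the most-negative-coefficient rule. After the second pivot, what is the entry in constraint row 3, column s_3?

1

Ratio test on column x3 — row 1: 13/2 = 13/2; row 2: 25/3 = 25/3; row 3: 4/4 = 1. Minimum is 1 at row 3 (s_3 leaves); pivot element 4.
Divide row 3 by 4; eliminate column x3 from the other rows.
Second iteration: most negative z-row entry is -23/4 in column x2, so x2 enters.
Ratio test on column x2 — row 1: 11/(3/2) = 22/3; row 2: 22/(5/4) = 88/5; row 3: 1/(1/4) = 4. Minimum is 4 at row 3 (x3 leaves); pivot element 1/4.
Divide row 3 by 1/4; eliminate column x2 from the other rows.
After both pivots, the entry at constraint row 3, column s_3 is 1.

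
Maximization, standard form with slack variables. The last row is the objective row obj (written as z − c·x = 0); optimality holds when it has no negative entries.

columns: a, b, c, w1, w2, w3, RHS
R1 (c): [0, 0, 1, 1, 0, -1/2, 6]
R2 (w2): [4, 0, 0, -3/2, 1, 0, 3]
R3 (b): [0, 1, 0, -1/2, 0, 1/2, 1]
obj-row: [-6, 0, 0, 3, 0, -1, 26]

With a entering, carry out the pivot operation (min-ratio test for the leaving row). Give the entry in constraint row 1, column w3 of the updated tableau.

Ratio test on column a — row 1: entry 0 ≤ 0; row 2: 3/4 = 3/4; row 3: entry 0 ≤ 0. Minimum is 3/4 at row 2 (w2 leaves); pivot element 4.
Divide row 2 by 4; eliminate column a from the other rows.
Row 1 update in column w3: -1/2 − 0·0 = -1/2.

-1/2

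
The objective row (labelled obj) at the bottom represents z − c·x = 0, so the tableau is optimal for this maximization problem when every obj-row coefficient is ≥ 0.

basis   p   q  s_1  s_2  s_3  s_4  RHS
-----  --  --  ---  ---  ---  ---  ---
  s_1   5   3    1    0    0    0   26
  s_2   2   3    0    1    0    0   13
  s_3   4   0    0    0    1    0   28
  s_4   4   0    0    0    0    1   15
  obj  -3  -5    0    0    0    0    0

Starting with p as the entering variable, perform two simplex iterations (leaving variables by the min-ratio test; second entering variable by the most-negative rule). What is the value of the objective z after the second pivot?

Ratio test on column p — row 1: 26/5 = 26/5; row 2: 13/2 = 13/2; row 3: 28/4 = 7; row 4: 15/4 = 15/4. Minimum is 15/4 at row 4 (s_4 leaves); pivot element 4.
Pivot on row 4; the obj-row RHS becomes 0 − (-3)·(15/4) = 45/4.
Next entering variable (most negative obj-row entry -5): q.
Ratio test on column q — row 1: (29/4)/3 = 29/12; row 2: (11/2)/3 = 11/6; row 3: entry 0 ≤ 0; row 4: entry 0 ≤ 0. Minimum is 11/6 at row 2 (s_2 leaves); pivot element 3.
After the second pivot the obj-row RHS is 45/4 − (-5)·(11/6) = 245/12.

245/12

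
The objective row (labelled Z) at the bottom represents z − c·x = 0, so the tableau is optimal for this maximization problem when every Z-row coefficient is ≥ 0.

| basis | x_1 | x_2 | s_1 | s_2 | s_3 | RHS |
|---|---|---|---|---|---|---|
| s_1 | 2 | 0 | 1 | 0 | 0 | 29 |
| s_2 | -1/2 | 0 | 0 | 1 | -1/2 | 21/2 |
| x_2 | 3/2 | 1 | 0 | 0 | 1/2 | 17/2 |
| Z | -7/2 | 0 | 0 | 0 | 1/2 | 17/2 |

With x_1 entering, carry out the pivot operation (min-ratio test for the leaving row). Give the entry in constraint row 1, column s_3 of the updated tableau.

-2/3

Ratio test on column x_1 — row 1: 29/2 = 29/2; row 2: entry -1/2 ≤ 0; row 3: (17/2)/(3/2) = 17/3. Minimum is 17/3 at row 3 (x_2 leaves); pivot element 3/2.
Divide row 3 by 3/2; eliminate column x_1 from the other rows.
Row 1 update in column s_3: 0 − 2·(1/3) = -2/3.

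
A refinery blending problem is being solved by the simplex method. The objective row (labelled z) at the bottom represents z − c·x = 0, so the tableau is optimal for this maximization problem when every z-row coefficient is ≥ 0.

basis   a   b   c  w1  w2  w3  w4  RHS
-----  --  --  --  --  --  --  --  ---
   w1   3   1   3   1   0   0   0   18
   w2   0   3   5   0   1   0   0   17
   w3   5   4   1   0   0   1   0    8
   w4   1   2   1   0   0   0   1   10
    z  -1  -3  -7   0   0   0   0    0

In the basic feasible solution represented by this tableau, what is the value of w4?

w4 is basic (row 4); its value is the RHS of that row, 10.

10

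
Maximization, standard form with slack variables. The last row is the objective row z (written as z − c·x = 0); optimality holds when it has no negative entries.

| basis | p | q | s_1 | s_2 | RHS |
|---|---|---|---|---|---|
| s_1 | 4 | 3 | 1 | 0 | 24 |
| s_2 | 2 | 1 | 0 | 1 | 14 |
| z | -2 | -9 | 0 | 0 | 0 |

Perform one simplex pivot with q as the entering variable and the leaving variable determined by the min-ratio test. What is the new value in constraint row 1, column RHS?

8

Ratio test on column q — row 1: 24/3 = 8; row 2: 14/1 = 14. Minimum is 8 at row 1 (s_1 leaves); pivot element 3.
Divide row 1 by 3; eliminate column q from the other rows.
In the new row 1, the RHS entry is the old entry divided by the pivot: 24/3 = 8.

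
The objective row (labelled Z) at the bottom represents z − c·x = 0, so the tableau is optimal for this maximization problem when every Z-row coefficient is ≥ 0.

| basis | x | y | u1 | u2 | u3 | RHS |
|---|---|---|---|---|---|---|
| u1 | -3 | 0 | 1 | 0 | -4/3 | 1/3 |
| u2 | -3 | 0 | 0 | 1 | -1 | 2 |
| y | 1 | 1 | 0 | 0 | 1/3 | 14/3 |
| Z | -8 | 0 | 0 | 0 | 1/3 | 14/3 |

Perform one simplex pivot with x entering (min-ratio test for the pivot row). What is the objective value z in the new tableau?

42

Ratio test on column x — row 1: entry -3 ≤ 0; row 2: entry -3 ≤ 0; row 3: (14/3)/1 = 14/3. Minimum is 14/3 at row 3 (y leaves); pivot element 1.
Pivot on row 3; the Z-row RHS becomes 14/3 − (-8)·(14/3) = 42.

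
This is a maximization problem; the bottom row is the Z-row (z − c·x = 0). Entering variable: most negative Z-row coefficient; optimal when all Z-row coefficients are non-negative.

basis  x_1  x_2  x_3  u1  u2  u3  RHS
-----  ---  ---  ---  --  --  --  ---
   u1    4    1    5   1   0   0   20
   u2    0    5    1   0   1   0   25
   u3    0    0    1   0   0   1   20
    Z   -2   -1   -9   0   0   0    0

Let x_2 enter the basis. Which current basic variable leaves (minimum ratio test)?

u2

Column x_2 entries and ratios — u1: 20/1 = 20; u2: 25/5 = 5; u3: 0 ≤ 0, skip.
Smallest ratio is 5 in the row of u2, so u2 leaves.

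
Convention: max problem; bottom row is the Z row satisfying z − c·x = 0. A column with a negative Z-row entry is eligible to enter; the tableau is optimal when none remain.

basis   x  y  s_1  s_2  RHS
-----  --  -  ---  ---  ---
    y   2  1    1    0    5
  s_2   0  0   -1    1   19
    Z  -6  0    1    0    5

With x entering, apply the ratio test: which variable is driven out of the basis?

y

Column x entries and ratios — y: 5/2 = 5/2; s_2: 0 ≤ 0, skip.
Smallest ratio is 5/2 in the row of y, so y leaves.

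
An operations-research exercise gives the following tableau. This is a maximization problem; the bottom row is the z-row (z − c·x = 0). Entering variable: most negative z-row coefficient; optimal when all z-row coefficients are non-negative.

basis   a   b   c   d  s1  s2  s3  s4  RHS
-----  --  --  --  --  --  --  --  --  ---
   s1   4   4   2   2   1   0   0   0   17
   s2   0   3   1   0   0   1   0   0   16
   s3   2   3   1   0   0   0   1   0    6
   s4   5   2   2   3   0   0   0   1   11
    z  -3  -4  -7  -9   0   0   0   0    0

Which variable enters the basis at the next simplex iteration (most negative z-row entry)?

Negative z-row entries: a: -3, b: -4, c: -7, d: -9.
The most negative is -9 in column d, so d enters.

d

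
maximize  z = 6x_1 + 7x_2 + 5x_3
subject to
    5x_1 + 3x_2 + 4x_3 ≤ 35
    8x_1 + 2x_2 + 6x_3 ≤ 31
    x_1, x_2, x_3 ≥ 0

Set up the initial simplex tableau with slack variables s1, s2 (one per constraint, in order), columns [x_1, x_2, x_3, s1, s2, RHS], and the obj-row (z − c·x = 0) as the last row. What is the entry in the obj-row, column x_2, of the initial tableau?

-7

The obj-row carries the negated objective coefficients: the x_2 entry is -7.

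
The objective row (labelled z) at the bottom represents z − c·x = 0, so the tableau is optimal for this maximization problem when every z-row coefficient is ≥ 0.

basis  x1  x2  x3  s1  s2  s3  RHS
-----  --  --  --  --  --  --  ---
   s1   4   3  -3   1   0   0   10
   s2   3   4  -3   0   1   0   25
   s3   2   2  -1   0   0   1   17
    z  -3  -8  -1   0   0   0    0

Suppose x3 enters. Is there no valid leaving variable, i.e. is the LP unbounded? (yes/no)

yes

Every constraint-row entry in column x3 is ≤ 0, so increasing x3 is unbounded.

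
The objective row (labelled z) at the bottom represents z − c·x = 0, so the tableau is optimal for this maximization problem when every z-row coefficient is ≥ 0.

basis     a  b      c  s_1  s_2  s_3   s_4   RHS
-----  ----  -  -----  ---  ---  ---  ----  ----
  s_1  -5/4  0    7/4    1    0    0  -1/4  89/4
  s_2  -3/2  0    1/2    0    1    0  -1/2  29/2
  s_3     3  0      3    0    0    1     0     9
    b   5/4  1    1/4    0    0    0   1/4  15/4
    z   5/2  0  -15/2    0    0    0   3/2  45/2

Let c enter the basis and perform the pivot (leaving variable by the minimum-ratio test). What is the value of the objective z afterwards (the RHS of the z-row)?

Ratio test on column c — row 1: (89/4)/(7/4) = 89/7; row 2: (29/2)/(1/2) = 29; row 3: 9/3 = 3; row 4: (15/4)/(1/4) = 15. Minimum is 3 at row 3 (s_3 leaves); pivot element 3.
Pivot on row 3; the z-row RHS becomes 45/2 − (-15/2)·3 = 45.

45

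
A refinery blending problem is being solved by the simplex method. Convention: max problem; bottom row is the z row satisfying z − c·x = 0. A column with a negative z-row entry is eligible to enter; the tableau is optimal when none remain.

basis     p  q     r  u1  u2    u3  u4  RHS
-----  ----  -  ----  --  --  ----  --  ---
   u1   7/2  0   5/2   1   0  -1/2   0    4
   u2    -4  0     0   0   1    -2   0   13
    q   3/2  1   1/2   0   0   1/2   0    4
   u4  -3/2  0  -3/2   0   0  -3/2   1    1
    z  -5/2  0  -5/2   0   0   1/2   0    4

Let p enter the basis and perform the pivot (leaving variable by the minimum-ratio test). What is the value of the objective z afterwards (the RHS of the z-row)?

Ratio test on column p — row 1: 4/(7/2) = 8/7; row 2: entry -4 ≤ 0; row 3: 4/(3/2) = 8/3; row 4: entry -3/2 ≤ 0. Minimum is 8/7 at row 1 (u1 leaves); pivot element 7/2.
Pivot on row 1; the z-row RHS becomes 4 − (-5/2)·(8/7) = 48/7.

48/7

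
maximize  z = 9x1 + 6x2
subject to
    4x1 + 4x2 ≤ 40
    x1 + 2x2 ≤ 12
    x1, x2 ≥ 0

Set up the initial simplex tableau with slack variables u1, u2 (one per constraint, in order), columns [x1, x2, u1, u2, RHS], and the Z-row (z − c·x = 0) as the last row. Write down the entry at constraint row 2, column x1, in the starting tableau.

1

Constraint 2 has coefficient 1 on x1.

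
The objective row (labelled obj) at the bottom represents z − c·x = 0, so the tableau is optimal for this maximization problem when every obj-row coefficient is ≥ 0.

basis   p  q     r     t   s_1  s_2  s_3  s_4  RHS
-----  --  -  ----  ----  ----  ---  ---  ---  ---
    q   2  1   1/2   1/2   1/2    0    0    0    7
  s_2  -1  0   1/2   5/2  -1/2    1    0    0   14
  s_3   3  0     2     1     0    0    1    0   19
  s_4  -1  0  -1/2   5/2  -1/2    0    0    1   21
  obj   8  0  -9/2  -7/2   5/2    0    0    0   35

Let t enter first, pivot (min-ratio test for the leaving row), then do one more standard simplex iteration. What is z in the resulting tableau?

746/9

Ratio test on column t — row 1: 7/(1/2) = 14; row 2: 14/(5/2) = 28/5; row 3: 19/1 = 19; row 4: 21/(5/2) = 42/5. Minimum is 28/5 at row 2 (s_2 leaves); pivot element 5/2.
Pivot on row 2; the obj-row RHS becomes 35 − (-7/2)·(28/5) = 273/5.
Next entering variable (most negative obj-row entry -19/5): r.
Ratio test on column r — row 1: (21/5)/(2/5) = 21/2; row 2: (28/5)/(1/5) = 28; row 3: (67/5)/(9/5) = 67/9; row 4: entry -1 ≤ 0. Minimum is 67/9 at row 3 (s_3 leaves); pivot element 9/5.
After the second pivot the obj-row RHS is 273/5 − (-19/5)·(67/9) = 746/9.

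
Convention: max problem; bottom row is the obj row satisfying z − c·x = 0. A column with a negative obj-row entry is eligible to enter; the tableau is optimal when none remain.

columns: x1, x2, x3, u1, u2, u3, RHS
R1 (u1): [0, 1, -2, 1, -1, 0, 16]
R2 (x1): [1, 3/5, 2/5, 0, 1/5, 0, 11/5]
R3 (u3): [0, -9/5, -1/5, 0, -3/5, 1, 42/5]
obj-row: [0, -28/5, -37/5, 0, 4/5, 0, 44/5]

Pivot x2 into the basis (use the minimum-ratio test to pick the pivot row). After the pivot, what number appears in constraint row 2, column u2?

Ratio test on column x2 — row 1: 16/1 = 16; row 2: (11/5)/(3/5) = 11/3; row 3: entry -9/5 ≤ 0. Minimum is 11/3 at row 2 (x1 leaves); pivot element 3/5.
Divide row 2 by 3/5; eliminate column x2 from the other rows.
In the new row 2, the u2 entry is the old entry divided by the pivot: (1/5)/(3/5) = 1/3.

1/3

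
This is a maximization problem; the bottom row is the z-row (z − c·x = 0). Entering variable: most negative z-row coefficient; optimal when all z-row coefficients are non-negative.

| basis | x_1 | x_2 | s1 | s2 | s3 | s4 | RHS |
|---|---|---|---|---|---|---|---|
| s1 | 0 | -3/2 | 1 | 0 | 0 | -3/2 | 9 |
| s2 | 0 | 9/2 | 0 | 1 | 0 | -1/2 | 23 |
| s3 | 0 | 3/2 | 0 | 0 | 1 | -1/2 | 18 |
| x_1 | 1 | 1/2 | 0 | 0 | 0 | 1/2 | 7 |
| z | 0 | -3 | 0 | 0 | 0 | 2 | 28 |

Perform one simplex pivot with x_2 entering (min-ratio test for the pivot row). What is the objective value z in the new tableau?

130/3

Ratio test on column x_2 — row 1: entry -3/2 ≤ 0; row 2: 23/(9/2) = 46/9; row 3: 18/(3/2) = 12; row 4: 7/(1/2) = 14. Minimum is 46/9 at row 2 (s2 leaves); pivot element 9/2.
Pivot on row 2; the z-row RHS becomes 28 − (-3)·(46/9) = 130/3.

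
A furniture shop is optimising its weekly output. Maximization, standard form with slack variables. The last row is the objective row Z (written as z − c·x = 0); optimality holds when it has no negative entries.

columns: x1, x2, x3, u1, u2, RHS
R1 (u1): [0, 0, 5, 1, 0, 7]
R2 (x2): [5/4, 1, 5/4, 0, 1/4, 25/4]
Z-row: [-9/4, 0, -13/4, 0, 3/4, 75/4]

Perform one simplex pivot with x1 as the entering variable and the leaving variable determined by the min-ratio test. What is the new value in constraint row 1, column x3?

5

Ratio test on column x1 — row 1: entry 0 ≤ 0; row 2: (25/4)/(5/4) = 5. Minimum is 5 at row 2 (x2 leaves); pivot element 5/4.
Divide row 2 by 5/4; eliminate column x1 from the other rows.
Row 1 update in column x3: 5 − 0·1 = 5.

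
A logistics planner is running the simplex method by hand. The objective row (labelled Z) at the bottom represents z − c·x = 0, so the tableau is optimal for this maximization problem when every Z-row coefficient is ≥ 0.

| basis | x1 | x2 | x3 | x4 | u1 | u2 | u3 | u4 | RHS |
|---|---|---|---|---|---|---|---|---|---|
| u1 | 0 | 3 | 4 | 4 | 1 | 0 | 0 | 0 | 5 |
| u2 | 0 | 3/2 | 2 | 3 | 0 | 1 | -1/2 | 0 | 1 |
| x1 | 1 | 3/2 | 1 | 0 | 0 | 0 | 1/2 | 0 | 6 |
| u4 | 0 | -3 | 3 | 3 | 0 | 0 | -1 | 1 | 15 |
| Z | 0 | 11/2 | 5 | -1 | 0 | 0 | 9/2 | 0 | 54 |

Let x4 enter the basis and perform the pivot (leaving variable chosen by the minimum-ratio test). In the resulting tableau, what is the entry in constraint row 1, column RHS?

11/3

Ratio test on column x4 — row 1: 5/4 = 5/4; row 2: 1/3 = 1/3; row 3: entry 0 ≤ 0; row 4: 15/3 = 5. Minimum is 1/3 at row 2 (u2 leaves); pivot element 3.
Divide row 2 by 3; eliminate column x4 from the other rows.
Row 1 update in column RHS: 5 − 4·(1/3) = 11/3.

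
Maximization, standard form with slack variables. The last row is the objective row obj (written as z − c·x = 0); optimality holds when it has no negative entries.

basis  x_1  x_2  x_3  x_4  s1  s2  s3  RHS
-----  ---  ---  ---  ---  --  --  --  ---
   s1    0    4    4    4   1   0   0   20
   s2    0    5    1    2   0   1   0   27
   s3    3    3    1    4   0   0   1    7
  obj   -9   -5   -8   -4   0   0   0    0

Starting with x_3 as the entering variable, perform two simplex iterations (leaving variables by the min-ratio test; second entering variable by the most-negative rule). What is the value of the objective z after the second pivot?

Ratio test on column x_3 — row 1: 20/4 = 5; row 2: 27/1 = 27; row 3: 7/1 = 7. Minimum is 5 at row 1 (s1 leaves); pivot element 4.
Pivot on row 1; the obj-row RHS becomes 0 − (-8)·5 = 40.
Next entering variable (most negative obj-row entry -9): x_1.
Ratio test on column x_1 — row 1: entry 0 ≤ 0; row 2: entry 0 ≤ 0; row 3: 2/3 = 2/3. Minimum is 2/3 at row 3 (s3 leaves); pivot element 3.
After the second pivot the obj-row RHS is 40 − (-9)·(2/3) = 46.

46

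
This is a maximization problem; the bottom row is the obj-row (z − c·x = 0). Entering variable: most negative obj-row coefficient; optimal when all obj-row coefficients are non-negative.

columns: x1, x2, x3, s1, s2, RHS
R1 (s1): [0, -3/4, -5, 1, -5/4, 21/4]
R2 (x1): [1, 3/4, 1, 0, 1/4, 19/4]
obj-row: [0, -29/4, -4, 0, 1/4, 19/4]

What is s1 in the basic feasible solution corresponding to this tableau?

s1 is basic (row 1); its value is the RHS of that row, 21/4.

21/4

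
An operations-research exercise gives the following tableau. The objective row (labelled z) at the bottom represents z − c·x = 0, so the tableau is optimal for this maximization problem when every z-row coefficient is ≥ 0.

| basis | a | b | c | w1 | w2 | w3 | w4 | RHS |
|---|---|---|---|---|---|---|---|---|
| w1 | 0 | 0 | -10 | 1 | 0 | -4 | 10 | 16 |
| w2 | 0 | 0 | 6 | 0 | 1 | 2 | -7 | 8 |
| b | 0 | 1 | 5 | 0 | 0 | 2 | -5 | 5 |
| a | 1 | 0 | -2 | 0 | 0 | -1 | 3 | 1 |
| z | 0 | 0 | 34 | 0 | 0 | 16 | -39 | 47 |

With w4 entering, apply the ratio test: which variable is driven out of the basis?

Column w4 entries and ratios — w1: 16/10 = 8/5; w2: -7 ≤ 0, skip; b: -5 ≤ 0, skip; a: 1/3 = 1/3.
Smallest ratio is 1/3 in the row of a, so a leaves.

a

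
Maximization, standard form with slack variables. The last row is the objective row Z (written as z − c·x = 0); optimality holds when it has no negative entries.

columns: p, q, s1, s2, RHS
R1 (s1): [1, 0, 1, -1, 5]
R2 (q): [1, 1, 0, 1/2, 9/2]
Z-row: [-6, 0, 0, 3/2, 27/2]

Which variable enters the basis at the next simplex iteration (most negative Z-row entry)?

p

Negative Z-row entries: p: -6.
The most negative is -6 in column p, so p enters.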